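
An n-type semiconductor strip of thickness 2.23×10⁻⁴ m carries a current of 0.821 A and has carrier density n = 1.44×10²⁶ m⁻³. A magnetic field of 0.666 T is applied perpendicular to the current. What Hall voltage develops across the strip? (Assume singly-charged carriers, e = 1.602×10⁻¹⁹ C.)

V_H ≈ 1.06×10⁻⁴ V

V_H = IB/(n e t).
V_H = (0.821)(0.666)/((1.44×10²⁶)(1.602×10⁻¹⁹)(2.23×10⁻⁴)) ≈ 1.06×10⁻⁴ V.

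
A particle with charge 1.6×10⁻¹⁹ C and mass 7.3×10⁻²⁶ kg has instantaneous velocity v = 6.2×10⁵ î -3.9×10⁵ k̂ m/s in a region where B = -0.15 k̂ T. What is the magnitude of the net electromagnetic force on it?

v×B = (0, 9.30×10⁴, 0) N/C.
F = q v×B = (1.6×10⁻¹⁹ C)·(0, 9.30×10⁴, 0) = (0, 1.49×10⁻¹⁴, 0) N.
|F| = 1.49×10⁻¹⁴ N.

|F| ≈ 1.49×10⁻¹⁴ N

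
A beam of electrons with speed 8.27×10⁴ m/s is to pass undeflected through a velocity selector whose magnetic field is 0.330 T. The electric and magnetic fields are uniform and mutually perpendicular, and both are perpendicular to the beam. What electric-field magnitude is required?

E = 2.73×10⁴ V/m

For straight-line motion qE = qvB, so E = vB.
E = 8.27×10⁴ × 0.330 = 2.73×10⁴ V/m.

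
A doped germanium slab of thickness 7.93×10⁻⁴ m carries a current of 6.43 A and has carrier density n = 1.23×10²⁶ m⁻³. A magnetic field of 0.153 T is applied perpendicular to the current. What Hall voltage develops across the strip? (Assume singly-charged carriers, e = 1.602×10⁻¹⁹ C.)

V_H = IB/(n e t).
V_H = (6.43)(0.153)/((1.23×10²⁶)(1.602×10⁻¹⁹)(7.93×10⁻⁴)) ≈ 6.30×10⁻⁵ V.

V_H ≈ 6.30×10⁻⁵ V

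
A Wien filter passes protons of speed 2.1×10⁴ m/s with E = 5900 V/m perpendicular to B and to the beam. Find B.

Balance of forces in the selector: qE = qvB ⇒ B = E/v.
B = 5900/2.1×10⁴ = 0.28 T.

B = 0.28 T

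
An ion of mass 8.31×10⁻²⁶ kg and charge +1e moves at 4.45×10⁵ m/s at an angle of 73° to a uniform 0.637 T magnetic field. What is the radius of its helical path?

r ≈ 0.347 m

v⊥ = v sinθ = 4.45×10⁵·sin73° ≈ 4.256×10⁵ m/s.
r = m v⊥/(|q|B) = (8.31×10⁻²⁶)(4.256×10⁵)/((1.602×10⁻¹⁹)(0.637)) ≈ 0.347 m.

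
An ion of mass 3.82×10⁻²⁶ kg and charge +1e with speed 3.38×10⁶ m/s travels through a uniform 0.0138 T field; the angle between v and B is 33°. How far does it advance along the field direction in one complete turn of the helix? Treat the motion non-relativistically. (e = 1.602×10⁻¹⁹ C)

p ≈ 308 m

v∥ = v cosθ = 3.38×10⁶·cos33° ≈ 2.835×10⁶ m/s.
T = 2πm/(|q|B) = 2π(3.82×10⁻²⁶)/((1.602×10⁻¹⁹)(0.0138)) ≈ 1.086×10⁻⁴ s.
pitch = v∥ T = (2.835×10⁶)(1.086×10⁻⁴) ≈ 308 m.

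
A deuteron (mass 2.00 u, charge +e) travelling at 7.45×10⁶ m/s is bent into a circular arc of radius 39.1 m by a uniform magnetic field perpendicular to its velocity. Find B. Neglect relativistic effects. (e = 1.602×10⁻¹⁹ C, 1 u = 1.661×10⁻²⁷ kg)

From |q|vB = mv²/r, B = mv/(|q|r).
B = (3.322×10⁻²⁷)(7.45×10⁶)/((1.602×10⁻¹⁹)(39.1)) ≈ 3.95×10⁻³ T.

B ≈ 3.95×10⁻³ T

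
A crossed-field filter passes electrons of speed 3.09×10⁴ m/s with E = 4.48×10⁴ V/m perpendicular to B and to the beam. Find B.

B = 1.45 T

Balance of forces in the selector: qE = qvB ⇒ B = E/v.
B = 4.48×10⁴/3.09×10⁴ = 1.45 T.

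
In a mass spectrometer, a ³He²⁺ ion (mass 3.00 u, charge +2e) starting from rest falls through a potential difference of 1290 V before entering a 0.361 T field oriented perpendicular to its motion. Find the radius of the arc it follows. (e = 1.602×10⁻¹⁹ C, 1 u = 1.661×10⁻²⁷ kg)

Acceleration: |q|V = ½mv² ⇒ v = √(2|q|V/m) = √(2·3.204×10⁻¹⁹·1290/4.983×10⁻²⁷) ≈ 4.073×10⁵ m/s.
In the field: r = mv/(|q|B) = (4.983×10⁻²⁷)(4.073×10⁵)/((3.204×10⁻¹⁹)(0.361)) ≈ 0.0175 m.

r ≈ 0.0175 m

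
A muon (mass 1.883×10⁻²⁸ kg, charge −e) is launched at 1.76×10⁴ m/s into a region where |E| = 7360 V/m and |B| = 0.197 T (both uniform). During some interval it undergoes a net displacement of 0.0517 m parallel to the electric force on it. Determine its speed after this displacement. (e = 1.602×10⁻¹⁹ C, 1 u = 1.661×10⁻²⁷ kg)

B does no work; ΔKE = |q|E d.
½mv_f² = ½mv₀² + |q|Ed = ½(1.883×10⁻²⁸)(1.76×10⁴)² + (1.602×10⁻¹⁹)(7360)(0.0517) ≈ 2.916×10⁻²⁰ J + 6.096×10⁻¹⁷ J ≈ 6.099×10⁻¹⁷ J.
v_f = √(2·6.099×10⁻¹⁷/1.883×10⁻²⁸) ≈ 8.05×10⁵ m/s.

v_f ≈ 8.05×10⁵ m/s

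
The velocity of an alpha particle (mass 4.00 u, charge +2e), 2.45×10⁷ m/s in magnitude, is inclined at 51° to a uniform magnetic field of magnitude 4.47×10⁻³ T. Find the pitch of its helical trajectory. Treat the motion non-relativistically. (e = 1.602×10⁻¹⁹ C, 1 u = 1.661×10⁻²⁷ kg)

v∥ = v cosθ = 2.45×10⁷·cos51° ≈ 1.542×10⁷ m/s.
T = 2πm/(|q|B) = 2π(6.644×10⁻²⁷)/((3.204×10⁻¹⁹)(4.47×10⁻³)) ≈ 2.915×10⁻⁵ s.
pitch = v∥ T = (1.542×10⁷)(2.915×10⁻⁵) ≈ 449 m.

p ≈ 449 m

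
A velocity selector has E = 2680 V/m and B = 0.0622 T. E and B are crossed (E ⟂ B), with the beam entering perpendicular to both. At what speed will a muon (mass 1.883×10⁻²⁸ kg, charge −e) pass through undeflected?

For undeflected motion the electric and magnetic forces balance: qE = qvB.
v = E/B = 2680/0.0622 = 4.31×10⁴ m/s.

v = 4.31×10⁴ m/s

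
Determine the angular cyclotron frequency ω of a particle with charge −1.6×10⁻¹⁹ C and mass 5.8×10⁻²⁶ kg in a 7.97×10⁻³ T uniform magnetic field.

ω ≈ 2.20×10⁴ rad/s

ω = |q|B/m.
ω = (1.6×10⁻¹⁹)(7.97×10⁻³)/5.8×10⁻²⁶ ≈ 2.20×10⁴ rad/s.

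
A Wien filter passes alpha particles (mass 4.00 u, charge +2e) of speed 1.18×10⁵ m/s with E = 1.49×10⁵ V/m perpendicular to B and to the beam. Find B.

Balance of forces in the selector: qE = qvB ⇒ B = E/v.
B = 1.49×10⁵/1.18×10⁵ = 1.26 T.

B = 1.26 T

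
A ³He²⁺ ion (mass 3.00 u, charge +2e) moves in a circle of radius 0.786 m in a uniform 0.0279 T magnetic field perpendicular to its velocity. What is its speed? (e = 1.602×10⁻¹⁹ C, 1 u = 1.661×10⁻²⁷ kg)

From |q|vB = mv²/r, v = |q|Br/m.
v = (3.204×10⁻¹⁹)(0.0279)(0.786)/4.983×10⁻²⁷ ≈ 1.41×10⁶ m/s.

v ≈ 1.41×10⁶ m/s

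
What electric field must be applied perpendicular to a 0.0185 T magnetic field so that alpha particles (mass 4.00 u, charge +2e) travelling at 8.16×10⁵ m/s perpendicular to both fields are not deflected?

For straight-line motion qE = qvB, so E = vB.
E = 8.16×10⁵ × 0.0185 = 1.51×10⁴ V/m.

E = 1.51×10⁴ V/m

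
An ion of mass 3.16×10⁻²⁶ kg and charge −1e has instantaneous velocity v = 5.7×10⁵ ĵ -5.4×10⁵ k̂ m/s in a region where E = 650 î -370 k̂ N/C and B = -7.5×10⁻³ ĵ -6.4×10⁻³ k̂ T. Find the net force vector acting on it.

F ≈ (1.13×10⁻¹⁵, 0, 5.93×10⁻¹⁷) N

v×B = (-7700, 0, 0) N/C.
E + v×B = (-7050, 0, -370) N/C.
F = q(E + v×B) = (−1.602×10⁻¹⁹ C)·(-7050, 0, -370) = (1.13×10⁻¹⁵, 0, 5.93×10⁻¹⁷) N.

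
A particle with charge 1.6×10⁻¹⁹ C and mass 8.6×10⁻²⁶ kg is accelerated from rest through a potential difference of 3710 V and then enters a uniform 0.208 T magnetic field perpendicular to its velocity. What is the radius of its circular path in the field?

Acceleration: |q|V = ½mv² ⇒ v = √(2|q|V/m) = √(2·1.6×10⁻¹⁹·3710/8.6×10⁻²⁶) ≈ 1.175×10⁵ m/s.
In the field: r = mv/(|q|B) = (8.6×10⁻²⁶)(1.175×10⁵)/((1.6×10⁻¹⁹)(0.208)) ≈ 0.304 m.

r ≈ 0.304 m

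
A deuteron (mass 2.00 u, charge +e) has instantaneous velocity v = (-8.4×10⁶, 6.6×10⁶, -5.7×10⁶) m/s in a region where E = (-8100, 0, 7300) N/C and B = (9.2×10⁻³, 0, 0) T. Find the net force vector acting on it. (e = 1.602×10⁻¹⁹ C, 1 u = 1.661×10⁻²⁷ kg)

v×B = (0, -5.24×10⁴, -6.07×10⁴) N/C.
E + v×B = (-8100, -5.24×10⁴, -5.34×10⁴) N/C.
F = q(E + v×B) = (1.602×10⁻¹⁹ C)·(-8100, -5.24×10⁴, -5.34×10⁴) = (-1.30×10⁻¹⁵, -8.40×10⁻¹⁵, -8.56×10⁻¹⁵) N.

F ≈ (-1.30×10⁻¹⁵, -8.40×10⁻¹⁵, -8.56×10⁻¹⁵) N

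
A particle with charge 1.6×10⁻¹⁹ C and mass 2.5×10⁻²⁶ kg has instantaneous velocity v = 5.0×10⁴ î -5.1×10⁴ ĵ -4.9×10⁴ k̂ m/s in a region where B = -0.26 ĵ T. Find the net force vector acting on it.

v×B = (-1.27×10⁴, 0, -1.30×10⁴) N/C.
F = q v×B = (1.6×10⁻¹⁹ C)·(-1.27×10⁴, 0, -1.30×10⁴) = (-2.04×10⁻¹⁵, 0, -2.08×10⁻¹⁵) N.

F ≈ (-2.04×10⁻¹⁵, 0, -2.08×10⁻¹⁵) N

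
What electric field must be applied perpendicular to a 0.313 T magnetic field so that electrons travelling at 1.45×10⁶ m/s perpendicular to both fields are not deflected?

E = 4.54×10⁵ V/m

For straight-line motion qE = qvB, so E = vB.
E = 1.45×10⁶ × 0.313 = 4.54×10⁵ V/m.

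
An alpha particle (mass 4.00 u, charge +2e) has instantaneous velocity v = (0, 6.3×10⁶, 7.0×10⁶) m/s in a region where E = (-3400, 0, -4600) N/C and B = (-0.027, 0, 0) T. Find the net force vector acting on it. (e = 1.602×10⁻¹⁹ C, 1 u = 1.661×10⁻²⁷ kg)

v×B = (0, -1.89×10⁵, 1.70×10⁵) N/C.
E + v×B = (-3400, -1.89×10⁵, 1.66×10⁵) N/C.
F = q(E + v×B) = (3.204×10⁻¹⁹ C)·(-3400, -1.89×10⁵, 1.66×10⁵) = (-1.09×10⁻¹⁵, -6.06×10⁻¹⁴, 5.30×10⁻¹⁴) N.

F ≈ (-1.09×10⁻¹⁵, -6.06×10⁻¹⁴, 5.30×10⁻¹⁴) N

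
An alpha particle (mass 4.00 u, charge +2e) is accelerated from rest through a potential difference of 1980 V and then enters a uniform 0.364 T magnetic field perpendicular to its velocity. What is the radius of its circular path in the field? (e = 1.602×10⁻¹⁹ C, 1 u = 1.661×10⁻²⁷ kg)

Acceleration: |q|V = ½mv² ⇒ v = √(2|q|V/m) = √(2·3.204×10⁻¹⁹·1980/6.644×10⁻²⁷) ≈ 4.370×10⁵ m/s.
In the field: r = mv/(|q|B) = (6.644×10⁻²⁷)(4.370×10⁵)/((3.204×10⁻¹⁹)(0.364)) ≈ 0.0249 m.

r ≈ 0.0249 m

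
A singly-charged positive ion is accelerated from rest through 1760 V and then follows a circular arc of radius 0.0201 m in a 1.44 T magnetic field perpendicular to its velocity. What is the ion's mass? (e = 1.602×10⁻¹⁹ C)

m ≈ 3.81×10⁻²⁶ kg

Combine |q|V = ½mv² and r = mv/(|q|B): eliminate v to get m = qB²r²/(2V).
m = (1.602×10⁻¹⁹)(1.44)²(0.0201)²/(2·1760) ≈ 3.81×10⁻²⁶ kg.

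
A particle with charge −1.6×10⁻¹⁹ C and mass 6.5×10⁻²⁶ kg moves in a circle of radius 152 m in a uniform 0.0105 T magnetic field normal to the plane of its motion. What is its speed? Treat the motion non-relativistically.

v ≈ 3.93×10⁶ m/s

From |q|vB = mv²/r, v = |q|Br/m.
v = (1.6×10⁻¹⁹)(0.0105)(152)/6.5×10⁻²⁶ ≈ 3.93×10⁶ m/s.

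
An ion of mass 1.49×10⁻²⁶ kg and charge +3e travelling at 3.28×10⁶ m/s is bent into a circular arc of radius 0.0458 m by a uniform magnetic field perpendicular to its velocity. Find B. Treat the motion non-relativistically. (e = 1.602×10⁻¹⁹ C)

B ≈ 2.22 T

From |q|vB = mv²/r, B = mv/(|q|r).
B = (1.49×10⁻²⁶)(3.28×10⁶)/((4.806×10⁻¹⁹)(0.0458)) ≈ 2.22 T.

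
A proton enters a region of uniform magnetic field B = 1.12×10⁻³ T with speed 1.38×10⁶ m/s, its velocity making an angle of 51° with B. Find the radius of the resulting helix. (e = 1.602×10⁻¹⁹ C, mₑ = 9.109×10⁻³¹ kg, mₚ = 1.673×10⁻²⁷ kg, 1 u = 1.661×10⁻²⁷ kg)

r ≈ 10.0 m

v⊥ = v sinθ = 1.38×10⁶·sin51° ≈ 1.072×10⁶ m/s.
r = m v⊥/(|q|B) = (1.673×10⁻²⁷)(1.072×10⁶)/((1.602×10⁻¹⁹)(1.12×10⁻³)) ≈ 10.0 m.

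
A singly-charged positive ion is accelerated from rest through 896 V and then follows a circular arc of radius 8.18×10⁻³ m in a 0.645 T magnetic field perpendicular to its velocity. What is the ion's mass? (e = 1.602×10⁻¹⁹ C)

Combine |q|V = ½mv² and r = mv/(|q|B): eliminate v to get m = qB²r²/(2V).
m = (1.602×10⁻¹⁹)(0.645)²(8.18×10⁻³)²/(2·896) ≈ 2.49×10⁻²⁷ kg.

m ≈ 2.49×10⁻²⁷ kg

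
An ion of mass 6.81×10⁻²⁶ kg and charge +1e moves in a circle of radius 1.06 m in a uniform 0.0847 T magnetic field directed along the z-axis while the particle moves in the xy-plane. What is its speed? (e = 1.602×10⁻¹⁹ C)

v ≈ 2.11×10⁵ m/s

From |q|vB = mv²/r, v = |q|Br/m.
v = (1.602×10⁻¹⁹)(0.0847)(1.06)/6.81×10⁻²⁶ ≈ 2.11×10⁵ m/s.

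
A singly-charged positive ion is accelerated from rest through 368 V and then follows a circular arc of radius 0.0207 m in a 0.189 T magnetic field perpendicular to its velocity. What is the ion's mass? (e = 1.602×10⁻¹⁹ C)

Combine |q|V = ½mv² and r = mv/(|q|B): eliminate v to get m = qB²r²/(2V).
m = (1.602×10⁻¹⁹)(0.189)²(0.0207)²/(2·368) ≈ 3.33×10⁻²⁷ kg.

m ≈ 3.33×10⁻²⁷ kg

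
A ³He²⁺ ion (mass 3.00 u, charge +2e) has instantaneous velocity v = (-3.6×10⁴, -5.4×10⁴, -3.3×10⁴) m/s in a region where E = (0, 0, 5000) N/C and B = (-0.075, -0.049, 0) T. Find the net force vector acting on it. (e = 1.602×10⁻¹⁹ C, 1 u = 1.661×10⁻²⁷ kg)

F ≈ (-5.18×10⁻¹⁶, 7.93×10⁻¹⁶, 8.70×10⁻¹⁶) N

v×B = (-1620, 2480, -2290) N/C.
E + v×B = (-1620, 2480, 2710) N/C.
F = q(E + v×B) = (3.204×10⁻¹⁹ C)·(-1620, 2480, 2710) = (-5.18×10⁻¹⁶, 7.93×10⁻¹⁶, 8.70×10⁻¹⁶) N.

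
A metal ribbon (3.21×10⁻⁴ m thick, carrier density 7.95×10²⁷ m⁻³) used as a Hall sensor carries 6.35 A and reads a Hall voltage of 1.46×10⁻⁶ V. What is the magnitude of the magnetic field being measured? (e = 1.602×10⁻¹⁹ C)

From V_H = IB/(n e t), B = V_H n e t / I.
B = (1.46×10⁻⁶)(7.95×10²⁷)(1.602×10⁻¹⁹)(3.21×10⁻⁴)/6.35 ≈ 0.0940 T.

B ≈ 0.0940 T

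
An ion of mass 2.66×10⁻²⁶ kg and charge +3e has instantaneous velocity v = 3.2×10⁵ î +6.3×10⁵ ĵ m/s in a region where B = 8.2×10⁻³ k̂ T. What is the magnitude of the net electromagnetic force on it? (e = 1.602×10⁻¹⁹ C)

|F| ≈ 2.78×10⁻¹⁵ N

v×B = (5170, -2620, 0) N/C.
F = q v×B = (4.806×10⁻¹⁹ C)·(5170, -2620, 0) = (2.48×10⁻¹⁵, -1.26×10⁻¹⁵, 0) N.
|F| = 2.78×10⁻¹⁵ N.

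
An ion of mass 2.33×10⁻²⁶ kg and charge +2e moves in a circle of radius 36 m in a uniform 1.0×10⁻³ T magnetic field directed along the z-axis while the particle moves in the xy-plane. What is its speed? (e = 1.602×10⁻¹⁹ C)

From |q|vB = mv²/r, v = |q|Br/m.
v = (3.204×10⁻¹⁹)(1.0×10⁻³)(36)/2.33×10⁻²⁶ ≈ 5.0×10⁵ m/s.

v ≈ 5.0×10⁵ m/s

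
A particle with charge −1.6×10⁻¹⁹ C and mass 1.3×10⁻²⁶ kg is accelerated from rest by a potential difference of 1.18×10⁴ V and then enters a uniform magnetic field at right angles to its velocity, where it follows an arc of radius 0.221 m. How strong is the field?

v = √(2|q|V/m) = √(2·1.6×10⁻¹⁹·1.18×10⁴/1.3×10⁻²⁶) ≈ 5.389×10⁵ m/s.
B = mv/(|q|r) = (1.3×10⁻²⁶)(5.389×10⁵)/((1.6×10⁻¹⁹)(0.221)) ≈ 0.198 T.

B ≈ 0.198 T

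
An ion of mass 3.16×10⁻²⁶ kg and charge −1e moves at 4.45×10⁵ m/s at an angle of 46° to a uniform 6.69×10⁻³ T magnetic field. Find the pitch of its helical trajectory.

p ≈ 57.3 m

v∥ = v cosθ = 4.45×10⁵·cos46° ≈ 3.091×10⁵ m/s.
T = 2πm/(|q|B) = 2π(3.16×10⁻²⁶)/((1.602×10⁻¹⁹)(6.69×10⁻³)) ≈ 1.853×10⁻⁴ s.
pitch = v∥ T = (3.091×10⁵)(1.853×10⁻⁴) ≈ 57.3 m.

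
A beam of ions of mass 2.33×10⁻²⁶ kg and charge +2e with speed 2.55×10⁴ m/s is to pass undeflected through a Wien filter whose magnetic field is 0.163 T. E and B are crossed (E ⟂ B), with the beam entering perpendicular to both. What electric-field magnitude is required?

E = 4160 V/m

For straight-line motion qE = qvB, so E = vB.
E = 2.55×10⁴ × 0.163 = 4160 V/m.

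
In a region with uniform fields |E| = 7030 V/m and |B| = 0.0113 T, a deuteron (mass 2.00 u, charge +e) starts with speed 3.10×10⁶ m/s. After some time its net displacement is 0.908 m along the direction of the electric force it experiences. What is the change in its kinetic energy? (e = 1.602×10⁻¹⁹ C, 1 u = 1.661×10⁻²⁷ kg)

The magnetic force is always ⟂ v and does no work; only the electric force changes KE.
ΔKE = F_E · d = |q|E d = (1.602×10⁻¹⁹)(7030)(0.908) ≈ 1.02×10⁻¹⁵ J.

ΔKE ≈ 1.02×10⁻¹⁵ J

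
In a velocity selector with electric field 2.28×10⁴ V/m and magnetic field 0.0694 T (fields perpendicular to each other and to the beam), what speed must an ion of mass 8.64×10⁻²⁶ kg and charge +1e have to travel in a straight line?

v = 3.29×10⁵ m/s

For undeflected motion the electric and magnetic forces balance: qE = qvB.
v = E/B = 2.28×10⁴/0.0694 = 3.29×10⁵ m/s.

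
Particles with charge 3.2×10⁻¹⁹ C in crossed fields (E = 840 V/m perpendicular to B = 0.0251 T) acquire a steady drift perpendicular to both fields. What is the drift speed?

v_d ≈ 3.35×10⁴ m/s

The E×B drift speed is v_d = E/B.
v_d = 840/0.0251 = 3.35×10⁴ m/s.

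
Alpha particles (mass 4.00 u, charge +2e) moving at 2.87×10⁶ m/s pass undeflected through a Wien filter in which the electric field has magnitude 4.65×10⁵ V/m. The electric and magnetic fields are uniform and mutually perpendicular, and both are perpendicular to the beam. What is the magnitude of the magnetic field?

B = 0.162 T

Balance of forces in the selector: qE = qvB ⇒ B = E/v.
B = 4.65×10⁵/2.87×10⁶ = 0.162 T.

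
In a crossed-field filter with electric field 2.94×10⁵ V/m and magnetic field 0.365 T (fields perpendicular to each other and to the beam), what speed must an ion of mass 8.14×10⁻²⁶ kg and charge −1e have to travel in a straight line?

v = 8.05×10⁵ m/s

Zero net Lorentz force requires |qE| = |q v×B|, i.e. E = vB.
v = E/B = 2.94×10⁵/0.365 = 8.05×10⁵ m/s.
The result is independent of the particle's charge and mass.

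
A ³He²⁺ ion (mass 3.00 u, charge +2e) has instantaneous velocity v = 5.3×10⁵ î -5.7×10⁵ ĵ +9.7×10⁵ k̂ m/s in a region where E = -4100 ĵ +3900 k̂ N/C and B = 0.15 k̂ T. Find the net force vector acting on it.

v×B = (-8.55×10⁴, -7.95×10⁴, 0) N/C.
E + v×B = (-8.55×10⁴, -8.36×10⁴, 3900) N/C.
F = q(E + v×B) = (3.204×10⁻¹⁹ C)·(-8.55×10⁴, -8.36×10⁴, 3900) = (-2.74×10⁻¹⁴, -2.68×10⁻¹⁴, 1.25×10⁻¹⁵) N.

F ≈ (-2.74×10⁻¹⁴, -2.68×10⁻¹⁴, 1.25×10⁻¹⁵) N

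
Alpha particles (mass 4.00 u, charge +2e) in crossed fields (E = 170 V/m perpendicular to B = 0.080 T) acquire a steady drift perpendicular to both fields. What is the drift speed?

In crossed fields the guiding centre drifts at v_d = |E×B|/B² = E/B, independent of charge and mass.
v_d = 170/0.080 = 2100 m/s.

v_d ≈ 2100 m/s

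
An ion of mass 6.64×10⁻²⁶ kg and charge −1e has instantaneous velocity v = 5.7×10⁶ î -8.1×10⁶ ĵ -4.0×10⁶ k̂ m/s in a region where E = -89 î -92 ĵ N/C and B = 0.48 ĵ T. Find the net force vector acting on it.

v×B = (1.92×10⁶, 0, 2.74×10⁶) N/C.
E + v×B = (1.92×10⁶, -92.0, 2.74×10⁶) N/C.
F = q(E + v×B) = (−1.602×10⁻¹⁹ C)·(1.92×10⁶, -92.0, 2.74×10⁶) = (-3.08×10⁻¹³, 1.47×10⁻¹⁷, -4.38×10⁻¹³) N.

F ≈ (-3.08×10⁻¹³, 1.47×10⁻¹⁷, -4.38×10⁻¹³) N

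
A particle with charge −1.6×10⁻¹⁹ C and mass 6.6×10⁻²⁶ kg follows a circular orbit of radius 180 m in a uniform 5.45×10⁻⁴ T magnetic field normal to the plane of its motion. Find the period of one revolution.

T ≈ 4.76×10⁻³ s

The cyclotron period depends only on m, q, B: T = 2πm/(|q|B).
T = 2π(6.6×10⁻²⁶)/((1.6×10⁻¹⁹)(5.45×10⁻⁴)) ≈ 4.76×10⁻³ s.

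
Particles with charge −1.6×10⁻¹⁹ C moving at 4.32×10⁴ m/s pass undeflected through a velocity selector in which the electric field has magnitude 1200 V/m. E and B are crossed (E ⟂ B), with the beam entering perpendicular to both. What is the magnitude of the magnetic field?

B = 0.0278 T

Balance of forces in the selector: qE = qvB ⇒ B = E/v.
B = 1200/4.32×10⁴ = 0.0278 T.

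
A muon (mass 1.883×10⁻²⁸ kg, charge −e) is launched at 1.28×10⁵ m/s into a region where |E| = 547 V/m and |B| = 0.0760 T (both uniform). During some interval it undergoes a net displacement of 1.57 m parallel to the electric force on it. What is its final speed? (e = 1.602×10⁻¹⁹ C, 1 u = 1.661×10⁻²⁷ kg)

v_f ≈ 1.22×10⁶ m/s

B does no work; ΔKE = |q|E d.
½mv_f² = ½mv₀² + |q|Ed = ½(1.883×10⁻²⁸)(1.28×10⁵)² + (1.602×10⁻¹⁹)(547)(1.57) ≈ 1.543×10⁻¹⁸ J + 1.376×10⁻¹⁶ J ≈ 1.391×10⁻¹⁶ J.
v_f = √(2·1.391×10⁻¹⁶/1.883×10⁻²⁸) ≈ 1.22×10⁶ m/s.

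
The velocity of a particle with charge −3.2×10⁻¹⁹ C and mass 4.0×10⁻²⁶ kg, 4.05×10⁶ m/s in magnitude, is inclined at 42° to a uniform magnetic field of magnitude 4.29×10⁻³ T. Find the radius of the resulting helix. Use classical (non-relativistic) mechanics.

r ≈ 79.0 m

v⊥ = v sinθ = 4.05×10⁶·sin42° ≈ 2.710×10⁶ m/s.
r = m v⊥/(|q|B) = (4.0×10⁻²⁶)(2.710×10⁶)/((3.2×10⁻¹⁹)(4.29×10⁻³)) ≈ 79.0 m.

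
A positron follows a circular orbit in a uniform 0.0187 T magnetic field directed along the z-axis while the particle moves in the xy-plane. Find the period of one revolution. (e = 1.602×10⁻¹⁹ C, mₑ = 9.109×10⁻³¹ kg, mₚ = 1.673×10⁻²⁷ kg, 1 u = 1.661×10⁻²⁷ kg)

The cyclotron period depends only on m, q, B: T = 2πm/(|q|B).
T = 2π(9.109×10⁻³¹)/((1.602×10⁻¹⁹)(0.0187)) ≈ 1.91×10⁻⁹ s.

T ≈ 1.91×10⁻⁹ s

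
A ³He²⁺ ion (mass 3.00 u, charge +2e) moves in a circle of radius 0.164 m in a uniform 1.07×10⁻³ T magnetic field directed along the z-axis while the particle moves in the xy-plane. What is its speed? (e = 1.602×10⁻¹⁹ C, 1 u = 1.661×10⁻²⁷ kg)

v ≈ 1.13×10⁴ m/s

From |q|vB = mv²/r, v = |q|Br/m.
v = (3.204×10⁻¹⁹)(1.07×10⁻³)(0.164)/4.983×10⁻²⁷ ≈ 1.13×10⁴ m/s.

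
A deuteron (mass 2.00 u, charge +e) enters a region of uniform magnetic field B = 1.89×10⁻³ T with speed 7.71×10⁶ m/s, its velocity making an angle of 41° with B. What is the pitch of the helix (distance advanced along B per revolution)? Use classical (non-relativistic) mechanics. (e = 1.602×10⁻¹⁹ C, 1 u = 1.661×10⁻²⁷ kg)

p ≈ 401 m

v∥ = v cosθ = 7.71×10⁶·cos41° ≈ 5.819×10⁶ m/s.
T = 2πm/(|q|B) = 2π(3.322×10⁻²⁷)/((1.602×10⁻¹⁹)(1.89×10⁻³)) ≈ 6.894×10⁻⁵ s.
pitch = v∥ T = (5.819×10⁶)(6.894×10⁻⁵) ≈ 401 m.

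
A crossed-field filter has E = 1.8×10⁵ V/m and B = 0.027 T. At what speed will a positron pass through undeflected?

v = 6.7×10⁶ m/s

Straight-line motion ⇒ electric and magnetic forces cancel, so E = vB.
v = E/B = 1.8×10⁵/0.027 = 6.7×10⁶ m/s.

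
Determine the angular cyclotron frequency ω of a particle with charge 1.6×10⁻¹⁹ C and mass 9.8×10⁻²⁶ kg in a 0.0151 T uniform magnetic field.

ω = |q|B/m.
ω = (1.6×10⁻¹⁹)(0.0151)/9.8×10⁻²⁶ ≈ 2.47×10⁴ rad/s.

ω ≈ 2.47×10⁴ rad/s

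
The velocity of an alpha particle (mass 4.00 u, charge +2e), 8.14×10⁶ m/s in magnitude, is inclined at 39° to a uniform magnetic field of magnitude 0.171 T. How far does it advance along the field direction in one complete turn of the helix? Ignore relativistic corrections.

p ≈ 4.82 m

v∥ = v cosθ = 8.14×10⁶·cos39° ≈ 6.326×10⁶ m/s.
T = 2πm/(|q|B) = 2π(6.644×10⁻²⁷)/((3.204×10⁻¹⁹)(0.171)) ≈ 7.619×10⁻⁷ s.
pitch = v∥ T = (6.326×10⁶)(7.619×10⁻⁷) ≈ 4.82 m.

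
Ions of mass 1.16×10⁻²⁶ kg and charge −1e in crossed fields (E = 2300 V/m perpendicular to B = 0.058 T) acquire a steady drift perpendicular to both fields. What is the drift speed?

The E×B drift speed is v_d = E/B.
v_d = 2300/0.058 = 4.0×10⁴ m/s.

v_d ≈ 4.0×10⁴ m/s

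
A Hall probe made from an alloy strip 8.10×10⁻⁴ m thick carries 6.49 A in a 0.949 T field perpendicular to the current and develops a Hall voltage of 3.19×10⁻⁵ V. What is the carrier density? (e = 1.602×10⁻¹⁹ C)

n ≈ 1.49×10²⁷ m⁻³

From V_H = IB/(n e t), n = IB/(V_H e t).
n = (6.49)(0.949)/((3.19×10⁻⁵)(1.602×10⁻¹⁹)(8.10×10⁻⁴)) ≈ 1.49×10²⁷ m⁻³.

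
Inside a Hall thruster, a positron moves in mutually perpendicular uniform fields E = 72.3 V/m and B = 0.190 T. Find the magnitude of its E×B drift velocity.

The steady drift has the magnetic force balancing the electric force, so v_d = E/B.
v_d = 72.3/0.190 = 381 m/s.

v_d ≈ 381 m/s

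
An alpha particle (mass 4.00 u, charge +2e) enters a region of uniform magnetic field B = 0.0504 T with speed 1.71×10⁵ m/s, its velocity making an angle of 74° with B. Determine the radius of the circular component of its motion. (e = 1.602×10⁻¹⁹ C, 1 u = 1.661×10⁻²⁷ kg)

r ≈ 0.0676 m

v⊥ = v sinθ = 1.71×10⁵·sin74° ≈ 1.644×10⁵ m/s.
r = m v⊥/(|q|B) = (6.644×10⁻²⁷)(1.644×10⁵)/((3.204×10⁻¹⁹)(0.0504)) ≈ 0.0676 m.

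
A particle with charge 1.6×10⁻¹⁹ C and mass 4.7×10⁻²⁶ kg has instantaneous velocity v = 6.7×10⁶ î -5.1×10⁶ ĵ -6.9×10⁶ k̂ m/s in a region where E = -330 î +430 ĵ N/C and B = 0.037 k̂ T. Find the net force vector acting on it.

F ≈ (-3.02×10⁻¹⁴, -3.96×10⁻¹⁴, 0) N

v×B = (-1.89×10⁵, -2.48×10⁵, 0) N/C.
E + v×B = (-1.89×10⁵, -2.47×10⁵, 0) N/C.
F = q(E + v×B) = (1.6×10⁻¹⁹ C)·(-1.89×10⁵, -2.47×10⁵, 0) = (-3.02×10⁻¹⁴, -3.96×10⁻¹⁴, 0) N.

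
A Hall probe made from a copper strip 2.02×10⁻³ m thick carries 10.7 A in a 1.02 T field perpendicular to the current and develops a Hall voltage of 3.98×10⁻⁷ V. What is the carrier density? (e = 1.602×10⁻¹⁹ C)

From V_H = IB/(n e t), n = IB/(V_H e t).
n = (10.7)(1.02)/((3.98×10⁻⁷)(1.602×10⁻¹⁹)(2.02×10⁻³)) ≈ 8.47×10²⁸ m⁻³.

n ≈ 8.47×10²⁸ m⁻³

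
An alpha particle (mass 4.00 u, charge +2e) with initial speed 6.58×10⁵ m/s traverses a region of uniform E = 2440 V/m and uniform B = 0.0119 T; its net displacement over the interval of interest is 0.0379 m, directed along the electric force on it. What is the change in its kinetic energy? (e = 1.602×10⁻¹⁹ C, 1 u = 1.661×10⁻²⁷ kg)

ΔKE ≈ 2.96×10⁻¹⁷ J

The magnetic force is always ⟂ v and does no work; only the electric force changes KE.
ΔKE = F_E · d = |q|E d = (3.204×10⁻¹⁹)(2440)(0.0379) ≈ 2.96×10⁻¹⁷ J.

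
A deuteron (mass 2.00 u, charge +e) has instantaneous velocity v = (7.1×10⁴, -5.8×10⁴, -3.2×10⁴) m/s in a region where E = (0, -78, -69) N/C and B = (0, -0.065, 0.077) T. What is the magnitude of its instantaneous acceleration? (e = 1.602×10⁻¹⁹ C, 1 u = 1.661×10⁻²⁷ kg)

|a| ≈ 4.71×10¹¹ m/s²

v×B = (-6550, -5470, -4620) N/C.
E + v×B = (-6550, -5540, -4680) N/C.
F = q(E + v×B) = (1.602×10⁻¹⁹ C)·(-6550, -5540, -4680) = (-1.05×10⁻¹⁵, -8.88×10⁻¹⁶, -7.50×10⁻¹⁶) N.
|a| = |F|/m = 1.566×10⁻¹⁵/3.322×10⁻²⁷ ≈ 4.71×10¹¹ m/s².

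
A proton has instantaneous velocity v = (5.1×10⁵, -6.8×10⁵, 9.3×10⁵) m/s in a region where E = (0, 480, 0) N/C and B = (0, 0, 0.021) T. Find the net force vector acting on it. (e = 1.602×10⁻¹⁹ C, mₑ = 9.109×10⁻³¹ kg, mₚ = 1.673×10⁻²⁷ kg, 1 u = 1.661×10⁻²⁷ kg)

F ≈ (-2.29×10⁻¹⁵, -1.64×10⁻¹⁵, 0) N

v×B = (-1.43×10⁴, -1.07×10⁴, 0) N/C.
E + v×B = (-1.43×10⁴, -1.02×10⁴, 0) N/C.
F = q(E + v×B) = (1.602×10⁻¹⁹ C)·(-1.43×10⁴, -1.02×10⁴, 0) = (-2.29×10⁻¹⁵, -1.64×10⁻¹⁵, 0) N.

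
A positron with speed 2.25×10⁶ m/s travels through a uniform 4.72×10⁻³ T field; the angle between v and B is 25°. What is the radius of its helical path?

r ≈ 1.15×10⁻³ m

v⊥ = v sinθ = 2.25×10⁶·sin25° ≈ 9.509×10⁵ m/s.
r = m v⊥/(|q|B) = (9.109×10⁻³¹)(9.509×10⁵)/((1.602×10⁻¹⁹)(4.72×10⁻³)) ≈ 1.15×10⁻³ m.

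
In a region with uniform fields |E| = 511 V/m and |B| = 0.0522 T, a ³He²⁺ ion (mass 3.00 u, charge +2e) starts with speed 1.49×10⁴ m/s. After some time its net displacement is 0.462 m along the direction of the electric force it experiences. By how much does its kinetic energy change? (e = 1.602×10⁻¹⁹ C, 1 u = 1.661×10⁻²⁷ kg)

ΔKE ≈ 7.56×10⁻¹⁷ J

The magnetic force is always ⟂ v and does no work; only the electric force changes KE.
ΔKE = F_E · d = |q|E d = (3.204×10⁻¹⁹)(511)(0.462) ≈ 7.56×10⁻¹⁷ J.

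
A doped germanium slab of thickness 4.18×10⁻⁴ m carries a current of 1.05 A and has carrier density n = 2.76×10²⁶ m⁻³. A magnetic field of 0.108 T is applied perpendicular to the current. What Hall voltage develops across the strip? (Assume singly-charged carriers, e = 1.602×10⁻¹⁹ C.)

V_H ≈ 6.14×10⁻⁶ V

V_H = IB/(n e t).
V_H = (1.05)(0.108)/((2.76×10²⁶)(1.602×10⁻¹⁹)(4.18×10⁻⁴)) ≈ 6.14×10⁻⁶ V.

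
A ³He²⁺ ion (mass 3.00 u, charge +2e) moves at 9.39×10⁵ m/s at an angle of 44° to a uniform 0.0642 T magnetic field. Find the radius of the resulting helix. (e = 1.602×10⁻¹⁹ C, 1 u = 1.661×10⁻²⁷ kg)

r ≈ 0.158 m

v⊥ = v sinθ = 9.39×10⁵·sin44° ≈ 6.523×10⁵ m/s.
r = m v⊥/(|q|B) = (4.983×10⁻²⁷)(6.523×10⁵)/((3.204×10⁻¹⁹)(0.0642)) ≈ 0.158 m.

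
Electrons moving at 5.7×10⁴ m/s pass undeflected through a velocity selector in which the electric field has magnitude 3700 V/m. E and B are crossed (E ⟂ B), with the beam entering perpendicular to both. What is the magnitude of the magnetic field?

Balance of forces in the selector: qE = qvB ⇒ B = E/v.
B = 3700/5.7×10⁴ = 0.065 T.

B = 0.065 T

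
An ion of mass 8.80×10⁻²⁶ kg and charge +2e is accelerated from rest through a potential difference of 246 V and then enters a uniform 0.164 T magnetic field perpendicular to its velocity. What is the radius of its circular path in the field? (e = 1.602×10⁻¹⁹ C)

Acceleration: |q|V = ½mv² ⇒ v = √(2|q|V/m) = √(2·3.204×10⁻¹⁹·246/8.80×10⁻²⁶) ≈ 4.232×10⁴ m/s.
In the field: r = mv/(|q|B) = (8.80×10⁻²⁶)(4.232×10⁴)/((3.204×10⁻¹⁹)(0.164)) ≈ 0.0709 m.

r ≈ 0.0709 m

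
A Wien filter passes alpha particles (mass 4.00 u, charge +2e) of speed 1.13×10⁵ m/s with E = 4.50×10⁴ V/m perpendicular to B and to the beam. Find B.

B = 0.398 T

Balance of forces in the selector: qE = qvB ⇒ B = E/v.
B = 4.50×10⁴/1.13×10⁵ = 0.398 T.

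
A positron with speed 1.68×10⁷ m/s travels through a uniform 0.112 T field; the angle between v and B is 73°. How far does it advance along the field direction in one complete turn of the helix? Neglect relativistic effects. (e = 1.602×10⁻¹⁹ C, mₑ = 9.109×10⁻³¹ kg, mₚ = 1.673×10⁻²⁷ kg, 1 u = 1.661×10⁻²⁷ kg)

p ≈ 1.57×10⁻³ m

v∥ = v cosθ = 1.68×10⁷·cos73° ≈ 4.912×10⁶ m/s.
T = 2πm/(|q|B) = 2π(9.109×10⁻³¹)/((1.602×10⁻¹⁹)(0.112)) ≈ 3.190×10⁻¹⁰ s.
pitch = v∥ T = (4.912×10⁶)(3.190×10⁻¹⁰) ≈ 1.57×10⁻³ m.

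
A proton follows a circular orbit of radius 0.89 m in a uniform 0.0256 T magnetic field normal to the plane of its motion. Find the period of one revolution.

T ≈ 2.56×10⁻⁶ s

The cyclotron period depends only on m, q, B: T = 2πm/(|q|B).
T = 2π(1.673×10⁻²⁷)/((1.602×10⁻¹⁹)(0.0256)) ≈ 2.56×10⁻⁶ s.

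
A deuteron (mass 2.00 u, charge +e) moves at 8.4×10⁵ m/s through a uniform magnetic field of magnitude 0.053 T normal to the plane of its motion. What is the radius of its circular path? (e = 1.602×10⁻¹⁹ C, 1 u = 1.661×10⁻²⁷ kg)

The magnetic force provides the centripetal force: |q|vB = mv²/r.
r = mv/(|q|B) = (3.322×10⁻²⁷)(8.4×10⁵)/((1.602×10⁻¹⁹)(0.053)) ≈ 0.33 m.

r ≈ 0.33 m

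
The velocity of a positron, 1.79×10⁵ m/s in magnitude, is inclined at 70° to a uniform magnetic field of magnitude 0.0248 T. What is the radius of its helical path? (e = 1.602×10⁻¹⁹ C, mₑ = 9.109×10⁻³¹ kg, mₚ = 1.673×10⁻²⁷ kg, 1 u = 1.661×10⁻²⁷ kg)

v⊥ = v sinθ = 1.79×10⁵·sin70° ≈ 1.682×10⁵ m/s.
r = m v⊥/(|q|B) = (9.109×10⁻³¹)(1.682×10⁵)/((1.602×10⁻¹⁹)(0.0248)) ≈ 3.86×10⁻⁵ m.

r ≈ 3.86×10⁻⁵ m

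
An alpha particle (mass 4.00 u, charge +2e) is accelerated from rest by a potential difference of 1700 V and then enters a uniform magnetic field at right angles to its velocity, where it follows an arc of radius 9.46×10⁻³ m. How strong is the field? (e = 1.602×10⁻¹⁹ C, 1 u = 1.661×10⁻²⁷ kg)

B ≈ 0.888 T

v = √(2|q|V/m) = √(2·3.204×10⁻¹⁹·1700/6.644×10⁻²⁷) ≈ 4.049×10⁵ m/s.
B = mv/(|q|r) = (6.644×10⁻²⁷)(4.049×10⁵)/((3.204×10⁻¹⁹)(9.46×10⁻³)) ≈ 0.888 T.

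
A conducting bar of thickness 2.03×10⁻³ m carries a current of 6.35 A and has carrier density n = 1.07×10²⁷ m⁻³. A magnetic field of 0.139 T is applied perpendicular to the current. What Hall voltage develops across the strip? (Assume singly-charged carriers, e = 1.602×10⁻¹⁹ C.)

V_H = IB/(n e t).
V_H = (6.35)(0.139)/((1.07×10²⁷)(1.602×10⁻¹⁹)(2.03×10⁻³)) ≈ 2.54×10⁻⁶ V.

V_H ≈ 2.54×10⁻⁶ V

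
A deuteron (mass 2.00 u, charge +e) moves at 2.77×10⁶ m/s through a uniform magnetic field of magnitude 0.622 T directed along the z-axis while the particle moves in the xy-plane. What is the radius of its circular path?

r ≈ 0.0923 m

The magnetic force provides the centripetal force: |q|vB = mv²/r.
r = mv/(|q|B) = (3.322×10⁻²⁷)(2.77×10⁶)/((1.602×10⁻¹⁹)(0.622)) ≈ 0.0923 m.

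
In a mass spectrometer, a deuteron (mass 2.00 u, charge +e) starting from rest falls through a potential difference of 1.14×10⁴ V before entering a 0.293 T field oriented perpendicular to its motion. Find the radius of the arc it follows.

r ≈ 0.0742 m

Acceleration: |q|V = ½mv² ⇒ v = √(2|q|V/m) = √(2·1.602×10⁻¹⁹·1.14×10⁴/3.322×10⁻²⁷) ≈ 1.049×10⁶ m/s.
In the field: r = mv/(|q|B) = (3.322×10⁻²⁷)(1.049×10⁶)/((1.602×10⁻¹⁹)(0.293)) ≈ 0.0742 m.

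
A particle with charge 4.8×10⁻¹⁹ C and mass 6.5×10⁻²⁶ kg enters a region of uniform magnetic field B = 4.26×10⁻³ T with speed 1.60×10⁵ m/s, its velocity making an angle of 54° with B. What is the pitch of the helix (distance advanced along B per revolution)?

p ≈ 18.8 m

v∥ = v cosθ = 1.60×10⁵·cos54° ≈ 9.405×10⁴ m/s.
T = 2πm/(|q|B) = 2π(6.5×10⁻²⁶)/((4.8×10⁻¹⁹)(4.26×10⁻³)) ≈ 1.997×10⁻⁴ s.
pitch = v∥ T = (9.405×10⁴)(1.997×10⁻⁴) ≈ 18.8 m.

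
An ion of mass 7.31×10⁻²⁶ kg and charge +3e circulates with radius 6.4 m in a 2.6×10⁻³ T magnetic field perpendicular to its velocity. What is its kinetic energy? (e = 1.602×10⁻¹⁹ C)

KE ≈ 2700 eV

v = |q|Br/m, then KE = ½mv² = (qBr)²/(2m).
v = (4.806×10⁻¹⁹)(2.6×10⁻³)(6.4)/7.31×10⁻²⁶ ≈ 1.094×10⁵ m/s.
KE = ½(7.31×10⁻²⁶)(1.094×10⁵)² ≈ 4.4×10⁻¹⁶ J = 2700 eV.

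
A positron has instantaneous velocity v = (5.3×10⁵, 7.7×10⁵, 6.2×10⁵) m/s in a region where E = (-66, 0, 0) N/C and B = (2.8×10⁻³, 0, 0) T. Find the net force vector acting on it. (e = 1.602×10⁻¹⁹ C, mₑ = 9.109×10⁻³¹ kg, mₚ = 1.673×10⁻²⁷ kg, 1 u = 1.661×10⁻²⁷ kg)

F ≈ (-1.06×10⁻¹⁷, 2.78×10⁻¹⁶, -3.45×10⁻¹⁶) N

v×B = (0, 1740, -2160) N/C.
E + v×B = (-66.0, 1740, -2160) N/C.
F = q(E + v×B) = (1.602×10⁻¹⁹ C)·(-66.0, 1740, -2160) = (-1.06×10⁻¹⁷, 2.78×10⁻¹⁶, -3.45×10⁻¹⁶) N.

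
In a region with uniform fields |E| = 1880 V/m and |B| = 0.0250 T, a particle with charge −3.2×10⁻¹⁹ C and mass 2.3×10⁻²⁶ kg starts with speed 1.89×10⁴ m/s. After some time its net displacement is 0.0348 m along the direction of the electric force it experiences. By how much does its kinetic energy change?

ΔKE ≈ 2.09×10⁻¹⁷ J

The magnetic force is always ⟂ v and does no work; only the electric force changes KE.
ΔKE = F_E · d = |q|E d = (3.2×10⁻¹⁹)(1880)(0.0348) ≈ 2.09×10⁻¹⁷ J.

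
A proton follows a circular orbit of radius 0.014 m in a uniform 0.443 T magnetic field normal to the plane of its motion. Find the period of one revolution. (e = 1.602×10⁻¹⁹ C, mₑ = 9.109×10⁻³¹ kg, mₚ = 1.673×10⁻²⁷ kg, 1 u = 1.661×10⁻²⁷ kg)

T ≈ 1.48×10⁻⁷ s

The cyclotron period depends only on m, q, B: T = 2πm/(|q|B).
T = 2π(1.673×10⁻²⁷)/((1.602×10⁻¹⁹)(0.443)) ≈ 1.48×10⁻⁷ s.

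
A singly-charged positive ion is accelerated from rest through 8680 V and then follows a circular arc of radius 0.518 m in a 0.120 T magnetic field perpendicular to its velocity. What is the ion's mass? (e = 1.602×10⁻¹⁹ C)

Combine |q|V = ½mv² and r = mv/(|q|B): eliminate v to get m = qB²r²/(2V).
m = (1.602×10⁻¹⁹)(0.120)²(0.518)²/(2·8680) ≈ 3.57×10⁻²⁶ kg.

m ≈ 3.57×10⁻²⁶ kg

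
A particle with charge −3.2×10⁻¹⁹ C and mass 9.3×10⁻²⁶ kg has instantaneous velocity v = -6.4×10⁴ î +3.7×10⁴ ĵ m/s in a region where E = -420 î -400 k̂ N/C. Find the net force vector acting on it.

F ≈ (1.34×10⁻¹⁶, 0, 1.28×10⁻¹⁶) N

Only an electric field acts, so F = qE = (−3.2×10⁻¹⁹ C)·(-420, 0, -400) = (1.34×10⁻¹⁶, 0, 1.28×10⁻¹⁶) N.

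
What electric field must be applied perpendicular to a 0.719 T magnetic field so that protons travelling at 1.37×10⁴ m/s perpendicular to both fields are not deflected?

For straight-line motion qE = qvB, so E = vB.
E = 1.37×10⁴ × 0.719 = 9850 V/m.

E = 9850 V/m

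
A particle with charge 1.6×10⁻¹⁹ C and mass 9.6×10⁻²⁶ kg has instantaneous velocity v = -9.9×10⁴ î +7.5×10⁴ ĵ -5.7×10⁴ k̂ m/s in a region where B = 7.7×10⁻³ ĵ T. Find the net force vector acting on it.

v×B = (439, 0, -762) N/C.
F = q v×B = (1.6×10⁻¹⁹ C)·(439, 0, -762) = (7.02×10⁻¹⁷, 0, -1.22×10⁻¹⁶) N.

F ≈ (7.02×10⁻¹⁷, 0, -1.22×10⁻¹⁶) N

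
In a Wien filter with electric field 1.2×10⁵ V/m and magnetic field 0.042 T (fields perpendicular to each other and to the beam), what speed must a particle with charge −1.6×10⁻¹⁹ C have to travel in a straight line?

Zero net Lorentz force requires |qE| = |q v×B|, i.e. E = vB.
v = E/B = 1.2×10⁵/0.042 = 2.9×10⁶ m/s.

v = 2.9×10⁶ m/s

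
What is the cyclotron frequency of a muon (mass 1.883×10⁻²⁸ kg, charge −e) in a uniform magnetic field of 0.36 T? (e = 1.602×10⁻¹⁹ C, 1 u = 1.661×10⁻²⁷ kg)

f ≈ 4.9×10⁷ Hz

f = |q|B/(2πm).
f = (1.602×10⁻¹⁹)(0.36)/(2π·1.883×10⁻²⁸) ≈ 4.9×10⁷ Hz.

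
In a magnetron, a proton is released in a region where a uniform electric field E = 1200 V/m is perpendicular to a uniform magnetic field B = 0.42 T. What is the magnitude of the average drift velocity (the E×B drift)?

v_d ≈ 2900 m/s

In crossed fields the guiding centre drifts at v_d = |E×B|/B² = E/B, independent of charge and mass.
v_d = 1200/0.42 = 2900 m/s.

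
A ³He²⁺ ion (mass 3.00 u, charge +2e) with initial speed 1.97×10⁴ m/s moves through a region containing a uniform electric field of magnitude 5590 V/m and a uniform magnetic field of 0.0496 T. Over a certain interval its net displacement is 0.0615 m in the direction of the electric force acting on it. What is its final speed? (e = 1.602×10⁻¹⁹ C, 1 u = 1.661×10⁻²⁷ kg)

B does no work; ΔKE = |q|E d.
½mv_f² = ½mv₀² + |q|Ed = ½(4.983×10⁻²⁷)(1.97×10⁴)² + (3.204×10⁻¹⁹)(5590)(0.0615) ≈ 9.669×10⁻¹⁹ J + 1.101×10⁻¹⁶ J ≈ 1.111×10⁻¹⁶ J.
v_f = √(2·1.111×10⁻¹⁶/4.983×10⁻²⁷) ≈ 2.11×10⁵ m/s.

v_f ≈ 2.11×10⁵ m/s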